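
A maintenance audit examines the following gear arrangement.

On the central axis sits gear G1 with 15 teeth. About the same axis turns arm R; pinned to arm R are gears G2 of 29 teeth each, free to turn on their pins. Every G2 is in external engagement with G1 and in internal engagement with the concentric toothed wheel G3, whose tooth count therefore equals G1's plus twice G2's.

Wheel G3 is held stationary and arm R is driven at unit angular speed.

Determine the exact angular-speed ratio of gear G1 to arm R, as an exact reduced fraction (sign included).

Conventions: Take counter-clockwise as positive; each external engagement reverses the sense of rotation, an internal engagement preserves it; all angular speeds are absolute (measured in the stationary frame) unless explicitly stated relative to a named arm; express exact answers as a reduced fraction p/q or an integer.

recognized (axles ride arm R): planetary set, 15/29/73 teeth
ring teeth: 15 + 2·29 = 73
15(ω_sun−ω_arm) = −73(ω_ring−ω_arm),  ω_ring = 0, ω_arm = 1
ω_sun = 1 − (73/15)(0−1) = 88/15
ω_out/ω_in = 88/15

88/15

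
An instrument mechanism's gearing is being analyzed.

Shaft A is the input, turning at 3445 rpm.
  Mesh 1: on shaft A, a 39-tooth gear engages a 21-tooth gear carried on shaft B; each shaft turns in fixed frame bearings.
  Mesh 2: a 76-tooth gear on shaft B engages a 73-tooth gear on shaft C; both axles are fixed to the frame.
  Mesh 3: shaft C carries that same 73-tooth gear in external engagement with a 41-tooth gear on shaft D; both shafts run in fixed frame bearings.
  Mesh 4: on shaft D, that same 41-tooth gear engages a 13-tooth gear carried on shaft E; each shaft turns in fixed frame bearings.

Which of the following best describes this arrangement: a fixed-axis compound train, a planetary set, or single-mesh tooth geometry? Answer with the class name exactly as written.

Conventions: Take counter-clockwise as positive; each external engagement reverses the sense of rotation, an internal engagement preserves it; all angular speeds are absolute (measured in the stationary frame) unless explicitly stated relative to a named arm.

4-mesh fixed-axis compound train (all bearings frame-fixed)
classification: fixed-axis compound train

fixed-axis compound train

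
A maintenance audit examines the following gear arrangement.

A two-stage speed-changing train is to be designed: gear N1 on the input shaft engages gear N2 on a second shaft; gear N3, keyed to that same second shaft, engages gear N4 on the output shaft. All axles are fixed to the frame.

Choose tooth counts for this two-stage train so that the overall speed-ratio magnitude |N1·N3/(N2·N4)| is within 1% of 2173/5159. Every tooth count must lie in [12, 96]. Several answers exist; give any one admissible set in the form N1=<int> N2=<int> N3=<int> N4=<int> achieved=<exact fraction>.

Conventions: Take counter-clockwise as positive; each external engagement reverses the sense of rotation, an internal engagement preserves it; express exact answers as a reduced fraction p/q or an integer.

N1=41 N2=67 N3=53 N4=77 achieved=2173/5159

class = fixed-axis compound train [2-stage, 2173/5159 wanted]
target = 2173/5159 in lowest terms: an exact hit needs N1·N3 = k·2173 and N2·N4 = k·5159 for one integer k, every count in [12, 96]; additionally prefer no 1:1 stage (N1 ≠ N2, N3 ≠ N4)
k = 1: N1·N3 = 2173 = 41·53, N2·N4 = 5159 = 67·77
achieved = 41·53/(67·77) = 2173/5159; |achieved − target| = 0 ≤ 2173/515900 ✓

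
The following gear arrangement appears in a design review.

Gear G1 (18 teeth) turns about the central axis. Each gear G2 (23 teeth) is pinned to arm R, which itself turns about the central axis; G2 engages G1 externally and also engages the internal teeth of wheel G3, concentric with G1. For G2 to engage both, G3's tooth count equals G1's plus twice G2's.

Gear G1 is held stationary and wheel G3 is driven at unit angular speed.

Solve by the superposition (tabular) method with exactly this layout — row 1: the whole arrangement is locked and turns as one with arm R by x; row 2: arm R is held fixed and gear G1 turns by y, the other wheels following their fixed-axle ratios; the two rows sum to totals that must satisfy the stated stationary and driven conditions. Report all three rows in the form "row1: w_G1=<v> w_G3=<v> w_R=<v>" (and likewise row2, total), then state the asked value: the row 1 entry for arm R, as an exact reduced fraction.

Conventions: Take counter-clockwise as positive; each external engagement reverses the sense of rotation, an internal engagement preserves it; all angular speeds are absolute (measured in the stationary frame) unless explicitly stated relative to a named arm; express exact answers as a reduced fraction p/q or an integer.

recognized (axles ride arm R): planetary set, 18/23/64 teeth
row 1 (train locked, turned with arm): all members turn x
row 2 (arm held, sun turns y): ω_ring = −(18/64)·y, ω_arm = 0
boundary: total ω_sun = x + y = 0 and total ω_ring = x − (18/64)·y = 1  ⇒  y = -32/41, x = 32/41
row 2 ring = −(18/64)·(-32/41) = 9/41
totals (row 1 + row 2): sun 32/41 + (-32/41) = 0, ring 32/41 + 9/41 = 1, arm 32/41 + 0 = 32/41
asked cell (row1, arm) = 32/41

row1: w_G1=32/41 w_G3=32/41 w_R=32/41
row2: w_G1=-32/41 w_G3=9/41 w_R=0
total: w_G1=0 w_G3=1 w_R=32/41
asked value: 32/41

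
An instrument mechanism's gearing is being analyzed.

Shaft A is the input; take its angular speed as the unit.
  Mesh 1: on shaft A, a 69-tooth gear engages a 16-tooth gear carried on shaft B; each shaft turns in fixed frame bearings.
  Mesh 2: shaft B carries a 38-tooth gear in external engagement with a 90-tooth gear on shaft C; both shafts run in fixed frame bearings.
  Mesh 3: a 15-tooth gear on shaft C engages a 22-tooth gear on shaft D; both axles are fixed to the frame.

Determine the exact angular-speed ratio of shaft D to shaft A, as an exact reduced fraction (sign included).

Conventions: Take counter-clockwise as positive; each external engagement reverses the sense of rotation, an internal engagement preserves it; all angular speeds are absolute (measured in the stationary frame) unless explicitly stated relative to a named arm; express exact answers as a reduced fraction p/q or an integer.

class = fixed-axis compound train [3 meshes; 3 ratios multiply, 3 sense flips]
mesh 1 [69T→16T]: running ratio 69/16, sense −
mesh 2 [38T→90T]: running ratio 437/240, sense +
mesh 3 [15T→22T]: running ratio 437/352, sense −
ω_out/ω_in = -437/352

-437/352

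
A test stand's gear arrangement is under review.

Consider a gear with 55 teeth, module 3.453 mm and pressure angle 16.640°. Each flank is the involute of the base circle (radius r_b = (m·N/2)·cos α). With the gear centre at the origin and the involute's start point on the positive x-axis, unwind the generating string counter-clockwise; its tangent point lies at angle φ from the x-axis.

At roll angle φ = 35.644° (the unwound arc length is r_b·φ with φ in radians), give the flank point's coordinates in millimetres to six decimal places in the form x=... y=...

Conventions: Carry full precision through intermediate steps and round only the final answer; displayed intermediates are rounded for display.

x=106.919320 y=7.022937

topology: single-mesh involute geometry — m = 3.453, N = 55
pitch radius r_p = m·N/2 = 3.453·55/2 = 94.957500
base radius r_b = r_p·cos α = 94.957500·cos 16.640° = 90.980955
roll angle φ = 35.644° = 0.62210516 rad
x = r_b·(cos φ + φ·sin φ) = 106.919320
y = r_b·(sin φ − φ·cos φ) = 7.022937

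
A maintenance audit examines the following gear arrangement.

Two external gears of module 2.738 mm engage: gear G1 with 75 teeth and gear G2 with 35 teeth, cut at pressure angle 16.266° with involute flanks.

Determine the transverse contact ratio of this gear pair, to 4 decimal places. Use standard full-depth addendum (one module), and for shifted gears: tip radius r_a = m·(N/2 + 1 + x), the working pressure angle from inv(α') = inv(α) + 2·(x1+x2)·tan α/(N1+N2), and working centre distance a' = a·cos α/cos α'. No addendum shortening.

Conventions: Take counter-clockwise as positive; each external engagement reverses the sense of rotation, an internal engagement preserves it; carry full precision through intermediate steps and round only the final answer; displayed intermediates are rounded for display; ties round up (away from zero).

recognized (one external pair, fixed centres): single-mesh tooth geometry, m = 2.738, N1 = 75, N2 = 35
base radii: r_b1 = 98.565092, r_b2 = 45.997043
tip radii: r_a1 = 105.413000, r_a2 = 50.653000
no profile shift: α' = α, a' = a
action lengths: √(r_a1²−r_b1²) = 37.374099, √(r_a2²−r_b2²) = 21.213167
base pitch p_b = π·m·cos α = 8.257370
CR = (37.374099 + 21.213167 − 150.590000·sin 16.26600°)/8.257370 = 1.987006
contact ratio ≈ 1.9870

1.9870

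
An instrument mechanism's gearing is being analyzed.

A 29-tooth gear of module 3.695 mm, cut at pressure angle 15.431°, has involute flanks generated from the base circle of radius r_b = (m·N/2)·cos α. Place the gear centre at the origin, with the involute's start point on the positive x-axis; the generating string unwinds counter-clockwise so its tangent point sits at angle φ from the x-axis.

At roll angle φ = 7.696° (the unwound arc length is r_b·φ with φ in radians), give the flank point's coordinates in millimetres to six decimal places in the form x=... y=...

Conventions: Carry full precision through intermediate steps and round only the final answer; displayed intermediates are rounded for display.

x=52.109916 y=0.041645

class = single-mesh tooth geometry [base-circle involute, m = 3.695, 29T]
pitch radius r_p = m·N/2 = 3.695·29/2 = 53.577500
base radius r_b = r_p·cos α = 53.577500·cos 15.431° = 51.646116
roll angle φ = 7.696° = 0.13432054 rad
x = r_b·(cos φ + φ·sin φ) = 52.109916
y = r_b·(sin φ − φ·cos φ) = 0.041645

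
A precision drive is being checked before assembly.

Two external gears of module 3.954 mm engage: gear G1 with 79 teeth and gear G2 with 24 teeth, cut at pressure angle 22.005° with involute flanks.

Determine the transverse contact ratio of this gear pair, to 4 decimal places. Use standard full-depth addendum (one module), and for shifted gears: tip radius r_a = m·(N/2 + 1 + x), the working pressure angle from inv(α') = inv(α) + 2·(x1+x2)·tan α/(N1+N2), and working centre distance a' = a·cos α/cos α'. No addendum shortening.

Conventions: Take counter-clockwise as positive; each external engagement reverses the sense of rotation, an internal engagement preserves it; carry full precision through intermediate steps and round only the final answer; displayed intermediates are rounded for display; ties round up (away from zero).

1.6207

topology: single-mesh involute geometry — m = 3.954, 79T/24T pair
base radii: r_b1 = 144.805250, r_b2 = 43.991468
tip radii: r_a1 = 160.137000, r_a2 = 51.402000
no profile shift: α' = α, a' = a
action lengths: √(r_a1²−r_b1²) = 68.376154, √(r_a2²−r_b2²) = 26.587898
base pitch p_b = π·m·cos α = 11.516939
CR = (68.376154 + 26.587898 − 203.631000·sin 22.00500°)/11.516939 = 1.620748
contact ratio ≈ 1.6207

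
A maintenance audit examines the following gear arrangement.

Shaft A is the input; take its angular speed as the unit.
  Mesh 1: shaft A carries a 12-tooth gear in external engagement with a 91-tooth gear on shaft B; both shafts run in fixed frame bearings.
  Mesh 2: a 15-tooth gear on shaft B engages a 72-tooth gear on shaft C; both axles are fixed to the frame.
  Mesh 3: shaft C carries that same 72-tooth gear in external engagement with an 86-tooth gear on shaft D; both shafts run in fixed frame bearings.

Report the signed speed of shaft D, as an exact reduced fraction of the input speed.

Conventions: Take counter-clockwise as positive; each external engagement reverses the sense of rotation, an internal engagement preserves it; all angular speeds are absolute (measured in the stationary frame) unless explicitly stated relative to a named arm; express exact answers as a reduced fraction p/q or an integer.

-90/3913

3-mesh fixed-axis compound train (all bearings frame-fixed)
mesh 1 [12T→91T]: |ω|/ω_in = 1×12/91 = 12/91, sense flips to −
mesh 2 [15T→72T]: |ω|/ω_in = (12/91)×15/72 = 5/182, sense flips to +
mesh 3 [72T→86T]: |ω|/ω_in = (5/182)×72/86 = 90/3913, sense flips to −
signed output speed (× input speed) = -90/3913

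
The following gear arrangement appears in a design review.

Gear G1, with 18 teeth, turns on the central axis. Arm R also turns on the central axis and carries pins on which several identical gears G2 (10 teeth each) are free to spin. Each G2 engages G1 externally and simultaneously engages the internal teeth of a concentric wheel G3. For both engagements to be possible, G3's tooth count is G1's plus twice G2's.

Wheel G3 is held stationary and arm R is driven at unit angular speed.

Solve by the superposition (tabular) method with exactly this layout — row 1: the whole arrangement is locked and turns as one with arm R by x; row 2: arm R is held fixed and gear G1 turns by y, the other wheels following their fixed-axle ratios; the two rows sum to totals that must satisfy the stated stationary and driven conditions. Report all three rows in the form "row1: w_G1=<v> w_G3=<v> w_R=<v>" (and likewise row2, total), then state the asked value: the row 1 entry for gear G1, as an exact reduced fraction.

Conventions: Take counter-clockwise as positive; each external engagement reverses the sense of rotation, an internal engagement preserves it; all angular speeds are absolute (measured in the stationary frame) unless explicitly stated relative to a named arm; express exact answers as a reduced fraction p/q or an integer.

row1: w_G1=1 w_G3=1 w_R=1
row2: w_G1=19/9 w_G3=-1 w_R=0
total: w_G1=28/9 w_G3=0 w_R=1
asked value: 1

planetary set (18T centre, 10T on arm, 38T internal) — Willis relation
row 1 — lock + rotate with arm: ω_sun = ω_ring = ω_arm = x
row 2: sun turns y, ring = −(18/38)·y, arm 0
boundary: total ω_ring = x − (18/38)·y = 0 and total ω_arm = x = 1  ⇒  y = 19/9, x = 1
row 2 ring = −(18/38)·19/9 = -1
totals (row 1 + row 2): sun 1 + 19/9 = 28/9, ring 1 + (-1) = 0, arm 1 + 0 = 1
asked cell (row1, sun) = 1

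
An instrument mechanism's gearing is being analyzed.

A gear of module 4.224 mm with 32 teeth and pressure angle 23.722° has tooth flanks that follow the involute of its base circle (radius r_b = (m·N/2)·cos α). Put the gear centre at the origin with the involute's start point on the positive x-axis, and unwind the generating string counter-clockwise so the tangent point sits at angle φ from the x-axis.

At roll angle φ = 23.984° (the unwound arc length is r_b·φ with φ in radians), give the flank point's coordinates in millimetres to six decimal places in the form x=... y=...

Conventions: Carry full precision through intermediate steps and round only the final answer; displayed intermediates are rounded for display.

x=67.059469 y=1.486458

class = single-mesh tooth geometry [base-circle involute, m = 4.224, 32T]
pitch radius r_p = m·N/2 = 4.224·32/2 = 67.584000
base radius r_b = r_p·cos α = 67.584000·cos 23.722° = 61.873705
roll angle φ = 23.984° = 0.41859977 rad
x = r_b·(cos φ + φ·sin φ) = 67.059469
y = r_b·(sin φ − φ·cos φ) = 1.486458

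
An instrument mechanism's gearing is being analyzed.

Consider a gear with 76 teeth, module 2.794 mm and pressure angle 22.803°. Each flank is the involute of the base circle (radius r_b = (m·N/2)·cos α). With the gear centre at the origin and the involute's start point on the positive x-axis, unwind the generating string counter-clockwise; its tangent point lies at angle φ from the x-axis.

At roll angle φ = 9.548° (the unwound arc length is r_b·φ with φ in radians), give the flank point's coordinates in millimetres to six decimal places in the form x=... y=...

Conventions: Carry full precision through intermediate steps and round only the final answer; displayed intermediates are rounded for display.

recognized (one wheel, involute flank): single-mesh tooth geometry, m = 2.794, N = 76
pitch radius r_p = m·N/2 = 2.794·76/2 = 106.172000
base radius r_b = r_p·cos α = 106.172000·cos 22.803° = 97.873900
roll angle φ = 9.548° = 0.16664404 rad
x = r_b·(cos φ + φ·sin φ) = 99.223470
y = r_b·(sin φ − φ·cos φ) = 0.150560

x=99.223470 y=0.150560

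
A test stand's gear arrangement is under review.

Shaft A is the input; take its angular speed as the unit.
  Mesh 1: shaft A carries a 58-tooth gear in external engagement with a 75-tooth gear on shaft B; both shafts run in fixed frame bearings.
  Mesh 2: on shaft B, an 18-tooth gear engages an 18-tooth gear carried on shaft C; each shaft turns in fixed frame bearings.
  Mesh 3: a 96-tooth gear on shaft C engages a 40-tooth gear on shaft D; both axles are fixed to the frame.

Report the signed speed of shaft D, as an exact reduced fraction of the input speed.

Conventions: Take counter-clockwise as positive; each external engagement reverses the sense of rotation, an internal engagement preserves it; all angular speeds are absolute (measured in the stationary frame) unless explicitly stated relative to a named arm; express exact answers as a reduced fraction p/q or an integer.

-232/125

3-mesh fixed-axis compound train (all bearings frame-fixed)
mesh 1 [58T→75T]: |ω|/ω_in = 1×58/75 = 58/75, sense flips to −
mesh 2 [18T→18T]: |ω|/ω_in = (58/75)×18/18 = 58/75, sense flips to +
mesh 3 [96T→40T]: |ω|/ω_in = (58/75)×96/40 = 232/125, sense flips to −
signed output speed (× input speed) = -232/125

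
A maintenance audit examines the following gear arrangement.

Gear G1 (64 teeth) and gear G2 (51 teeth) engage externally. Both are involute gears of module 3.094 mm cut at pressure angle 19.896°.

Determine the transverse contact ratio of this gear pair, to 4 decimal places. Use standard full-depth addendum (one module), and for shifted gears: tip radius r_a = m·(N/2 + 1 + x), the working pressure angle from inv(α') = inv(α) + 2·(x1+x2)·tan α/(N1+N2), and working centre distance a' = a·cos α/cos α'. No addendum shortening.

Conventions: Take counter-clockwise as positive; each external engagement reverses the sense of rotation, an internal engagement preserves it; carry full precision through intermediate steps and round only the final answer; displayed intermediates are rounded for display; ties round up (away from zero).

single-mesh involute tooth geometry (64T engaging 51T at module 3.094)
base radii: r_b1 = 93.098399, r_b2 = 74.187787
tip radii: r_a1 = 102.102000, r_a2 = 81.991000
no profile shift: α' = α, a' = a
action lengths: √(r_a1²−r_b1²) = 41.922624, √(r_a2²−r_b2²) = 34.909832
base pitch p_b = π·m·cos α = 9.139914
CR = (41.922624 + 34.909832 − 177.905000·sin 19.89600°)/9.139914 = 1.782173
contact ratio ≈ 1.7822

1.7822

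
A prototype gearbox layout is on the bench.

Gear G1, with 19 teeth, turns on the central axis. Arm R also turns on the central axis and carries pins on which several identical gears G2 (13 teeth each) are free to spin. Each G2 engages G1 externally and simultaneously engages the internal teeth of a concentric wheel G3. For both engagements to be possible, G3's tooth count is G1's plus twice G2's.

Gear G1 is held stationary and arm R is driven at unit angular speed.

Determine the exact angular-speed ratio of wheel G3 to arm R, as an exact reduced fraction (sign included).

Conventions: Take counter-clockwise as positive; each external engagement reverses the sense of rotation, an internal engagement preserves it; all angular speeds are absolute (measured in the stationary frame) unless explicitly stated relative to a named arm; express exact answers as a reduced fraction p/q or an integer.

planetary set (19T centre, 13T on arm, 45T internal) — Willis relation
ring teeth: 19 + 2·13 = 45
19(ω_sun−ω_arm) = −45(ω_ring−ω_arm),  ω_sun = 0, ω_arm = 1
ω_ring = 1 − (19/45)(0−1) = 64/45
ω_out/ω_in = 64/45

64/45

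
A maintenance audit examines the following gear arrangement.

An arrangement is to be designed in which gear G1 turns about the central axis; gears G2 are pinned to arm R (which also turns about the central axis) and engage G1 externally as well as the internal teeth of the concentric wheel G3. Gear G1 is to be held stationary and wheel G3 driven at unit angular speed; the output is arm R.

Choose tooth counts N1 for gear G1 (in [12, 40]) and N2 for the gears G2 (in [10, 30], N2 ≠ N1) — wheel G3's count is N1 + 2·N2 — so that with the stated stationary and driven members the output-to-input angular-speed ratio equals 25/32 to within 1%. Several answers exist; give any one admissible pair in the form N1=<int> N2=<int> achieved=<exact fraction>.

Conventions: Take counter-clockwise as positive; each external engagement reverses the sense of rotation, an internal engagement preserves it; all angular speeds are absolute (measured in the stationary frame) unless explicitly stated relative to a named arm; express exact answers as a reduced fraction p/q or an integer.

N1=14 N2=18 achieved=25/32

planetary set to be sized for 25/32 (Willis relation)
Willis with ω_sun = 0: ω_arm/ω_ring = N3/(N1+N3); set equal to 25/32  ⇒  N3/N1 = (25/32)/(1 − 25/32) = 25/7
N3 = N1 + 2·N2  ⇒  N2/N1 = (N3/N1 − 1)/2 = (25/7 − 1)/2 = 9/7
smallest multiple with N1 ≥ 12 and N2 ≥ 10: k = 2  ⇒  N1 = 2·7 = 14, N2 = 2·9 = 18 (N1 ≤ 40, N2 ≤ 30, N2 ≠ N1 ✓), N3 = 14 + 2·18 = 50
check: N3/(N1+N3) with N1 = 14, N3 = 50 gives 25/32; |achieved − target| = 0 ≤ 1/128 ✓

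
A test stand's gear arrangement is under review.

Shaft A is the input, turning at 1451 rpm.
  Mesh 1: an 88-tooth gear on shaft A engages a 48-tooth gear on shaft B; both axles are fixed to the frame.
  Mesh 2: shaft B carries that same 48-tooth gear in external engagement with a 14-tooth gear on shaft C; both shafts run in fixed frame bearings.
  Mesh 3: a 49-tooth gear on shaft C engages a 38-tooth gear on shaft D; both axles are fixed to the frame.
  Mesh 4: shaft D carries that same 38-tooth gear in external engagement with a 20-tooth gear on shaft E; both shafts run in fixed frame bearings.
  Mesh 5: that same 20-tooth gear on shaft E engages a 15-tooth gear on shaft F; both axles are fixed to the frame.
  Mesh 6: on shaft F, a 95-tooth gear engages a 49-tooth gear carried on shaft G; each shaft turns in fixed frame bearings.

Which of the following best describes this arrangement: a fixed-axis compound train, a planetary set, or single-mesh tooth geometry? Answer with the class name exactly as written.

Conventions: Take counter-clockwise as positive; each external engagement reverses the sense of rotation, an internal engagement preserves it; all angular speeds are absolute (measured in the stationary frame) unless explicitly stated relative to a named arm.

fixed-axis compound train

recognized (7 fixed axles, 6 meshes): fixed-axis compound train
classification: fixed-axis compound train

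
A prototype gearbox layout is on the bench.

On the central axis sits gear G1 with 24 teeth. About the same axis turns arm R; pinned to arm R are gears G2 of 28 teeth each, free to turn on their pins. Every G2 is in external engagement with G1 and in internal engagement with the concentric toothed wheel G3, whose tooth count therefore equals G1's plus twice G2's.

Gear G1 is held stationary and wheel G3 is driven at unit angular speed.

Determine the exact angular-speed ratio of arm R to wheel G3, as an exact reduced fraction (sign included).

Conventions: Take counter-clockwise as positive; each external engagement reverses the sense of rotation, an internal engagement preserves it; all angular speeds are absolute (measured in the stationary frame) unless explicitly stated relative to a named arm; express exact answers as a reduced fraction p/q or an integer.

10/13

recognized (axles ride arm R): planetary set, 24/28/80 teeth
ring teeth: 24 + 2·28 = 80
24(ω_sun−ω_arm) = −80(ω_ring−ω_arm),  ω_sun = 0, ω_ring = 1
24(0−ω_arm) = −80(1−ω_arm)  ⇒  104·ω_arm = 80  ⇒  ω_arm = 10/13
ω_out/ω_in = 10/13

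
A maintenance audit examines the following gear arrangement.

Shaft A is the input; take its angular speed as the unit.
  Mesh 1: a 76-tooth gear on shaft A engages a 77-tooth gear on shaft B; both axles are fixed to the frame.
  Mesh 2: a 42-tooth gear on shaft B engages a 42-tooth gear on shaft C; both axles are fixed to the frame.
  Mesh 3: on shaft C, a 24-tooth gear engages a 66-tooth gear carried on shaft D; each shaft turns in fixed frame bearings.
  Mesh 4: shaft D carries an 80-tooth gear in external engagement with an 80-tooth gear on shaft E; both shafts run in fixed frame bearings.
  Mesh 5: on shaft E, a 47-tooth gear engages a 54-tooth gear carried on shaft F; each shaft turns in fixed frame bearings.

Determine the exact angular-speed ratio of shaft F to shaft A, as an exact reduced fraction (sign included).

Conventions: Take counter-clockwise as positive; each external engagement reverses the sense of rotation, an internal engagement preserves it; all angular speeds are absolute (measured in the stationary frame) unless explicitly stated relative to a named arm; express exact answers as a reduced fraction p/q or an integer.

class = fixed-axis compound train [5 meshes; 5 ratios multiply, 5 sense flips]
mesh 1 [76T→77T]: running ratio 76/77, sense −
mesh 2 [42T→42T]: running ratio 76/77, sense +
mesh 3 [24T→66T]: running ratio 304/847, sense −
mesh 4 [80T→80T]: running ratio 304/847, sense +
mesh 5 [47T→54T]: running ratio 7144/22869, sense −
ω_out/ω_in = -7144/22869

-7144/22869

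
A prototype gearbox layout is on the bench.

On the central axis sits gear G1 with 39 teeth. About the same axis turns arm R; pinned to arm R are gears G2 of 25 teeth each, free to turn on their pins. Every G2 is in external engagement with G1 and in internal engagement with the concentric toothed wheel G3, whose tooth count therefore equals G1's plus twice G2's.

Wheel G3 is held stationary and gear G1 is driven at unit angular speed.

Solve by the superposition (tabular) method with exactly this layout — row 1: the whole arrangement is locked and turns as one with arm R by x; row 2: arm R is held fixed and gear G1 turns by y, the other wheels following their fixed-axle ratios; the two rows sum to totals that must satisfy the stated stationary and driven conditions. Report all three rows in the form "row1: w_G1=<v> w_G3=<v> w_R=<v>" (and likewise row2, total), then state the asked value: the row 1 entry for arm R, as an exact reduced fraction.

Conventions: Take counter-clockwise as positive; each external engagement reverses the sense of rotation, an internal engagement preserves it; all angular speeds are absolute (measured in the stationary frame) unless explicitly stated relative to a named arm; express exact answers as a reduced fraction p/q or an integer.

class = planetary set [G3 = 39+2·25 = 89; Willis about the carrier]
row 1: whole set turns with the arm by x
row 2: sun turns y, ring = −(39/89)·y, arm 0
boundary: total ω_ring = x − (39/89)·y = 0 and total ω_sun = x + y = 1  ⇒  y = 89/128, x = 39/128
row 2 ring = −(39/89)·89/128 = -39/128
totals (row 1 + row 2): sun 39/128 + 89/128 = 1, ring 39/128 + (-39/128) = 0, arm 39/128 + 0 = 39/128
asked cell (row1, arm) = 39/128

row1: w_G1=39/128 w_G3=39/128 w_R=39/128
row2: w_G1=89/128 w_G3=-39/128 w_R=0
total: w_G1=1 w_G3=0 w_R=39/128
asked value: 39/128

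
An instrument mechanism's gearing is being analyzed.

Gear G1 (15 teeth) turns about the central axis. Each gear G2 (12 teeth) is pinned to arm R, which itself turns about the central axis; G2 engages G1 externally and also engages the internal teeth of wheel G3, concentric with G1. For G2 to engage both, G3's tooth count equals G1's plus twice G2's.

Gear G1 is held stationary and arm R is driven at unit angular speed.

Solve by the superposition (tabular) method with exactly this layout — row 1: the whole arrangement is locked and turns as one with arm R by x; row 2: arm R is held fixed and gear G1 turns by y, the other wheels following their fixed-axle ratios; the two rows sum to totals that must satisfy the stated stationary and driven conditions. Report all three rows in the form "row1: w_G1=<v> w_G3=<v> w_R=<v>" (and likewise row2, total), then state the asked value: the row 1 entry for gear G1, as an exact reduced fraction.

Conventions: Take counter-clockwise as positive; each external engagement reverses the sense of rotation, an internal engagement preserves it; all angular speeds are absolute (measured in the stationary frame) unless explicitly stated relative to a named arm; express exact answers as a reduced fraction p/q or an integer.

class = planetary set [G3 = 15+2·12 = 39; Willis about the carrier]
superposition row 1 [locked train]: every member turns x
row 2 (arm held, sun turns y): ω_ring = −(15/39)·y, ω_arm = 0
boundary: total ω_sun = x + y = 0 and total ω_arm = x = 1  ⇒  y = -1, x = 1
row 2 ring = −(15/39)·(-1) = 5/13
totals (row 1 + row 2): sun 1 + (-1) = 0, ring 1 + 5/13 = 18/13, arm 1 + 0 = 1
asked cell (row1, sun) = 1

row1: w_G1=1 w_G3=1 w_R=1
row2: w_G1=-1 w_G3=5/13 w_R=0
total: w_G1=0 w_G3=18/13 w_R=1
asked value: 1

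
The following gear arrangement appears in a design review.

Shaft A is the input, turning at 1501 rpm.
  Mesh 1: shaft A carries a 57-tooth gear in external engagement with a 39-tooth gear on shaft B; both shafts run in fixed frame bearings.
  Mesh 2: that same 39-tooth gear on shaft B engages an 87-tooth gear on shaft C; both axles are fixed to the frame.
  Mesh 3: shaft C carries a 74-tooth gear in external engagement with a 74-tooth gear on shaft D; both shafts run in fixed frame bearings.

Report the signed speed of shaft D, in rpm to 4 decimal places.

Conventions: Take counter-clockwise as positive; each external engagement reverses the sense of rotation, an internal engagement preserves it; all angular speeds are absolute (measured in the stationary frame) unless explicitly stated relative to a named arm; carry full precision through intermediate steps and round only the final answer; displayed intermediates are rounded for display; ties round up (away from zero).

3-mesh fixed-axis compound train (all bearings frame-fixed)
mesh 1 [57T→39T]: ω = 1501.0000×57/39 = 2193.7692 rpm, sense flips to −
mesh 2 [39T→87T]: ω = 2193.7692×39/87 = 983.4138 rpm, sense flips to +
mesh 3 [74T→74T]: ω = 983.4138×74/74 = 983.4138 rpm, sense flips to −
signed output speed = -983.4138 rpm

-983.4138 rpm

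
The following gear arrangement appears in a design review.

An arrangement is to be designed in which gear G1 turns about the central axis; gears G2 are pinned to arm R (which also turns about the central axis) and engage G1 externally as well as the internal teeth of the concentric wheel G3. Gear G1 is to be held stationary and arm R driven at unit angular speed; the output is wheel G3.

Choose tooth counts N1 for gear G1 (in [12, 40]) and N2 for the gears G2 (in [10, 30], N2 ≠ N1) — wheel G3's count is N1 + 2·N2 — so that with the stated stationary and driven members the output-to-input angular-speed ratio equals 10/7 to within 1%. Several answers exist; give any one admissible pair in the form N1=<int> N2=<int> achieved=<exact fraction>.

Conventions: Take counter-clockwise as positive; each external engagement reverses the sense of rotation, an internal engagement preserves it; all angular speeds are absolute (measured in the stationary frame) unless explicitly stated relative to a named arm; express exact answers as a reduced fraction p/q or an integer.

topology: planetary set — design target 10/7, arm = carrier (Willis)
Willis with ω_sun = 0: ω_ring/ω_arm = (N1+N3)/N3; set equal to 10/7  ⇒  N3/N1 = 1/(10/7 − 1) = 7/3
N3 = N1 + 2·N2  ⇒  N2/N1 = (N3/N1 − 1)/2 = (7/3 − 1)/2 = 2/3
smallest multiple with N1 ≥ 12 and N2 ≥ 10: k = 5  ⇒  N1 = 5·3 = 15, N2 = 5·2 = 10 (N1 ≤ 40, N2 ≤ 30, N2 ≠ N1 ✓), N3 = 15 + 2·10 = 35
check: (N1+N3)/N3 with N1 = 15, N3 = 35 gives 10/7; |achieved − target| = 0 ≤ 1/70 ✓

N1=15 N2=10 achieved=10/7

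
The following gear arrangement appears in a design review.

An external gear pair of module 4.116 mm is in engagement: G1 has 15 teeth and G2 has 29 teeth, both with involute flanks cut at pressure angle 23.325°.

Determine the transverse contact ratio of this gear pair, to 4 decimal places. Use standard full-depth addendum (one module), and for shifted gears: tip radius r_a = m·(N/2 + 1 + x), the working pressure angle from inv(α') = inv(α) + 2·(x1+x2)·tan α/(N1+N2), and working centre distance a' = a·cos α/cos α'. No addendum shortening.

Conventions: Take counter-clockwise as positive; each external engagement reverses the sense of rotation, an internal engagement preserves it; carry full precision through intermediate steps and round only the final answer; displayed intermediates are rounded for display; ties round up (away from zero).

single-mesh involute tooth geometry (15T engaging 29T at module 4.116)
base radii: r_b1 = 28.347109, r_b2 = 54.804411
tip radii: r_a1 = 34.986000, r_a2 = 63.798000
no profile shift: α' = α, a' = a
action lengths: √(r_a1²−r_b1²) = 20.505160, √(r_a2²−r_b2²) = 32.659781
base pitch p_b = π·m·cos α = 11.874009
CR = (20.505160 + 32.659781 − 90.552000·sin 23.32500°)/11.874009 = 1.457909
contact ratio ≈ 1.4579

1.4579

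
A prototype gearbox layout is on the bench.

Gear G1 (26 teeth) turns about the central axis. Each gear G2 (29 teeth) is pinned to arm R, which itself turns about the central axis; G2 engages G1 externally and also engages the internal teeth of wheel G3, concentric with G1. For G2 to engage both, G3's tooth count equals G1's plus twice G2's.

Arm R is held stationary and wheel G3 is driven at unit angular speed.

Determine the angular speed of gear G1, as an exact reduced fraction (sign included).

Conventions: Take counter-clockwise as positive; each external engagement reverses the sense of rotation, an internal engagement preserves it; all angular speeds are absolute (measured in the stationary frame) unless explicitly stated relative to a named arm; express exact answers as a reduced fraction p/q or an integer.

-42/13

class = planetary set [G3 = 26+2·29 = 84; Willis about the carrier]
ring teeth: 26 + 2·29 = 84
26(ω_sun−ω_arm) = −84(ω_ring−ω_arm),  ω_arm = 0, ω_ring = 1
ω_sun = 0 − (84/26)(1−0) = -42/13
exact speed ratio = -42/13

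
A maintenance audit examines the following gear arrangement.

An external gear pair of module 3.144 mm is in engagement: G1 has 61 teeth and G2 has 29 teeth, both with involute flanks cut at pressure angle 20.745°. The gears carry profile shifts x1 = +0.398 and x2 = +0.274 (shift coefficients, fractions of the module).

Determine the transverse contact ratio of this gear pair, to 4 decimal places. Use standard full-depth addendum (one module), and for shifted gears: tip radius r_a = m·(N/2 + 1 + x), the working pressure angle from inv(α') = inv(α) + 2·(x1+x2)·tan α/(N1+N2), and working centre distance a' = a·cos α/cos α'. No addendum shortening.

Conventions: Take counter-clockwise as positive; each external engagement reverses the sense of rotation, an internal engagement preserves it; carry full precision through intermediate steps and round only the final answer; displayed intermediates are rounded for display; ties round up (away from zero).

class = single-mesh tooth geometry [involute pair 61T × 29T, m = 3.144]
base radii: r_b1 = 89.674950, r_b2 = 42.632353
tip radii: r_a1 = 100.287312, r_a2 = 49.593456
inv(α') = inv(20.745°) + 2·(+0.398+0.274)·tan α/(61+29) = 0.02235401  ⇒  α' = 22.77656°
a' = a·cos α / cos α' = 141.4800·cos 20.745°/cos 22.77656° = 143.496964
action lengths: √(r_a1²−r_b1²) = 44.899313, √(r_a2²−r_b2²) = 25.337587
base pitch p_b = π·m·cos α = 9.236792
CR = (44.899313 + 25.337587 − 143.496964·sin 22.77656°)/9.236792 = 1.589699
contact ratio ≈ 1.5897

1.5897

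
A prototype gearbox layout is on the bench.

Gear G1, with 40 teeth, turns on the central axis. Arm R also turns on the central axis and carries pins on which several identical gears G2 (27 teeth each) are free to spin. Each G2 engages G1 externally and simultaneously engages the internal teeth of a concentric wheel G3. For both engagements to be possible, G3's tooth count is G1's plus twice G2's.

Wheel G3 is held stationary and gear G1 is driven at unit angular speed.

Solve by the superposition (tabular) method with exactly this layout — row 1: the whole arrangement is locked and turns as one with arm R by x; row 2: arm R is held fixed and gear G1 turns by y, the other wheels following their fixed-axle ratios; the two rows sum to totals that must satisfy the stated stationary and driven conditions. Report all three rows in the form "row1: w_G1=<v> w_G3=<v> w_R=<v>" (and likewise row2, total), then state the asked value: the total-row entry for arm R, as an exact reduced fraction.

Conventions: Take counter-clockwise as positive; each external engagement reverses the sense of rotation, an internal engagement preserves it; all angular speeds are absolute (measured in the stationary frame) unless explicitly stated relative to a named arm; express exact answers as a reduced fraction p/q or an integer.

row1: w_G1=20/67 w_G3=20/67 w_R=20/67
row2: w_G1=47/67 w_G3=-20/67 w_R=0
total: w_G1=1 w_G3=0 w_R=20/67
asked value: 20/67

topology: planetary set — G1 40T / G2 27T / G3 94T, arm = carrier (Willis)
row 1: whole set turns with the arm by x
row 2: sun turns y, ring = −(40/94)·y, arm 0
boundary: total ω_ring = x − (40/94)·y = 0 and total ω_sun = x + y = 1  ⇒  y = 47/67, x = 20/67
row 2 ring = −(40/94)·47/67 = -20/67
totals (row 1 + row 2): sun 20/67 + 47/67 = 1, ring 20/67 + (-20/67) = 0, arm 20/67 + 0 = 20/67
asked cell (total, arm) = 20/67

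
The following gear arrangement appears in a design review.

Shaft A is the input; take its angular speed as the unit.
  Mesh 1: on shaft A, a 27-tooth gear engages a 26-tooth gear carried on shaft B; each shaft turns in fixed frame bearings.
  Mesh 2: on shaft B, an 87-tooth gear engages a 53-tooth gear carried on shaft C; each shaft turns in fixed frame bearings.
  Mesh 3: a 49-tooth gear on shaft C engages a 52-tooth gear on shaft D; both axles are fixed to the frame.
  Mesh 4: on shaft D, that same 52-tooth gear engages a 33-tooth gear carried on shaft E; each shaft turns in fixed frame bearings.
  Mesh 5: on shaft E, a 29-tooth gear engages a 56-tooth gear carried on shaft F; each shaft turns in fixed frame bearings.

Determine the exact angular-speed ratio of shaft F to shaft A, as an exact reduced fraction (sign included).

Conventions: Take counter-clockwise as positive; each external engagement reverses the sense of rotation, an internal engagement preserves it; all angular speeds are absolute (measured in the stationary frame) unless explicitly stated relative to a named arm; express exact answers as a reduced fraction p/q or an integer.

-158949/121264

class = fixed-axis compound train [5 meshes; 5 ratios multiply, 5 sense flips]
mesh 1 [27T→26T]: running ratio 27/26, sense −
mesh 2 [87T→53T]: running ratio 2349/1378, sense +
mesh 3 [49T→52T]: running ratio 115101/71656, sense −
mesh 4 [52T→33T]: running ratio 38367/15158, sense +
mesh 5 [29T→56T]: running ratio 158949/121264, sense −
ω_out/ω_in = -158949/121264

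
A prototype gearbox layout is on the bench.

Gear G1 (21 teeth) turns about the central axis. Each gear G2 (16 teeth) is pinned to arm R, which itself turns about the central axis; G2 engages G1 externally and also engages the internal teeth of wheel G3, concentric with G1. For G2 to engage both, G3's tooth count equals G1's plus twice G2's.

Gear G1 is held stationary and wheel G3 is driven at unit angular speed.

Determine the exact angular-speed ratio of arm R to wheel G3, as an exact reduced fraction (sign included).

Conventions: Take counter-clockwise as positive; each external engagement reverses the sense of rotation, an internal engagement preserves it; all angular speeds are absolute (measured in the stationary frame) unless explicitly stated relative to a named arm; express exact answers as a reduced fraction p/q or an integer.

class = planetary set [G3 = 21+2·16 = 53; Willis about the carrier]
ring teeth: 21 + 2·16 = 53
21(ω_sun−ω_arm) = −53(ω_ring−ω_arm),  ω_sun = 0, ω_ring = 1
21(0−ω_arm) = −53(1−ω_arm)  ⇒  74·ω_arm = 53  ⇒  ω_arm = 53/74
ω_out/ω_in = 53/74

53/74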